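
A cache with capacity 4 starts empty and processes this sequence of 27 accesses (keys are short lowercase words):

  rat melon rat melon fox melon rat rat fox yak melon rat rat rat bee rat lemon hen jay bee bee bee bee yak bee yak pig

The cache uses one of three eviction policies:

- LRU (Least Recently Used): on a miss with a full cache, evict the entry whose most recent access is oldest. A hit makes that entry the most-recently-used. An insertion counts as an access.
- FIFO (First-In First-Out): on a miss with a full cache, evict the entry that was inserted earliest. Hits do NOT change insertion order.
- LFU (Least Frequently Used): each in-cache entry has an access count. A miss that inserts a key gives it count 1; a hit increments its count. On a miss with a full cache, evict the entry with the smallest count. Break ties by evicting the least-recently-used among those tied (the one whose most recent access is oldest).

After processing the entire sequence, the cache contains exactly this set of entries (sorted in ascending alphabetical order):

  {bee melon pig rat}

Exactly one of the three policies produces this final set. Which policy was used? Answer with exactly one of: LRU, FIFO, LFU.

Answer: LFU

Derivation:
Simulating under each policy and comparing final sets:
  LRU: final set = {bee jay pig yak} -> differs
  FIFO: final set = {bee jay pig yak} -> differs
  LFU: final set = {bee melon pig rat} -> MATCHES target
Only LFU produces the target set.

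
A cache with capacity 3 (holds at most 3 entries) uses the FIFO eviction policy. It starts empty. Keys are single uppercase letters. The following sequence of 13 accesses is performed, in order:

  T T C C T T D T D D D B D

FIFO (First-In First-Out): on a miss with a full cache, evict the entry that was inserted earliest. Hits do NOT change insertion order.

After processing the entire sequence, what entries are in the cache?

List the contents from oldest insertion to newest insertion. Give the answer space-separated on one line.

Answer: C D B

Derivation:
FIFO simulation (capacity=3):
  1. access T: MISS. Cache (old->new): [T]
  2. access T: HIT. Cache (old->new): [T]
  3. access C: MISS. Cache (old->new): [T C]
  4. access C: HIT. Cache (old->new): [T C]
  5. access T: HIT. Cache (old->new): [T C]
  6. access T: HIT. Cache (old->new): [T C]
  7. access D: MISS. Cache (old->new): [T C D]
  8. access T: HIT. Cache (old->new): [T C D]
  9. access D: HIT. Cache (old->new): [T C D]
  10. access D: HIT. Cache (old->new): [T C D]
  11. access D: HIT. Cache (old->new): [T C D]
  12. access B: MISS, evict T. Cache (old->new): [C D B]
  13. access D: HIT. Cache (old->new): [C D B]
Total: 9 hits, 4 misses, 1 evictions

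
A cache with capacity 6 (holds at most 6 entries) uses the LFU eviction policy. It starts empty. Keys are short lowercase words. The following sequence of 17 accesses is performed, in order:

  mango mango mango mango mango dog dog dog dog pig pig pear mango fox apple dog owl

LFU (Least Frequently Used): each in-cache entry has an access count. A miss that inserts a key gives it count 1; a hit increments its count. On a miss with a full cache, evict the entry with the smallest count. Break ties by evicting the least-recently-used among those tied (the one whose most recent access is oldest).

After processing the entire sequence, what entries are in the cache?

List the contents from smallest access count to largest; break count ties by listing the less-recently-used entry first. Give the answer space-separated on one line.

LFU simulation (capacity=6):
  1. access mango: MISS. Cache: [mango(c=1)]
  2. access mango: HIT, count now 2. Cache: [mango(c=2)]
  3. access mango: HIT, count now 3. Cache: [mango(c=3)]
  4. access mango: HIT, count now 4. Cache: [mango(c=4)]
  5. access mango: HIT, count now 5. Cache: [mango(c=5)]
  6. access dog: MISS. Cache: [dog(c=1) mango(c=5)]
  7. access dog: HIT, count now 2. Cache: [dog(c=2) mango(c=5)]
  8. access dog: HIT, count now 3. Cache: [dog(c=3) mango(c=5)]
  9. access dog: HIT, count now 4. Cache: [dog(c=4) mango(c=5)]
  10. access pig: MISS. Cache: [pig(c=1) dog(c=4) mango(c=5)]
  11. access pig: HIT, count now 2. Cache: [pig(c=2) dog(c=4) mango(c=5)]
  12. access pear: MISS. Cache: [pear(c=1) pig(c=2) dog(c=4) mango(c=5)]
  13. access mango: HIT, count now 6. Cache: [pear(c=1) pig(c=2) dog(c=4) mango(c=6)]
  14. access fox: MISS. Cache: [pear(c=1) fox(c=1) pig(c=2) dog(c=4) mango(c=6)]
  15. access apple: MISS. Cache: [pear(c=1) fox(c=1) apple(c=1) pig(c=2) dog(c=4) mango(c=6)]
  16. access dog: HIT, count now 5. Cache: [pear(c=1) fox(c=1) apple(c=1) pig(c=2) dog(c=5) mango(c=6)]
  17. access owl: MISS, evict pear(c=1). Cache: [fox(c=1) apple(c=1) owl(c=1) pig(c=2) dog(c=5) mango(c=6)]
Total: 10 hits, 7 misses, 1 evictions

Answer: fox apple owl pig dog mango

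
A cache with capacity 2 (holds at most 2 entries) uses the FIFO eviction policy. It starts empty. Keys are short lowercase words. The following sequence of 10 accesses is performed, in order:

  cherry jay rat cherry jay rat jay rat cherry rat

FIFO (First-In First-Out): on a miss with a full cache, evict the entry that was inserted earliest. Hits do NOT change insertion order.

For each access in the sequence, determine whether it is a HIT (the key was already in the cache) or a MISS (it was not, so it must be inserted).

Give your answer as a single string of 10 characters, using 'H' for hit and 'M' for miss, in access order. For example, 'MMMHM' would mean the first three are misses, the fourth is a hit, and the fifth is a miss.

Answer: MMMMMMHHMH

Derivation:
FIFO simulation (capacity=2):
  1. access cherry: MISS. Cache (old->new): [cherry]
  2. access jay: MISS. Cache (old->new): [cherry jay]
  3. access rat: MISS, evict cherry. Cache (old->new): [jay rat]
  4. access cherry: MISS, evict jay. Cache (old->new): [rat cherry]
  5. access jay: MISS, evict rat. Cache (old->new): [cherry jay]
  6. access rat: MISS, evict cherry. Cache (old->new): [jay rat]
  7. access jay: HIT. Cache (old->new): [jay rat]
  8. access rat: HIT. Cache (old->new): [jay rat]
  9. access cherry: MISS, evict jay. Cache (old->new): [rat cherry]
  10. access rat: HIT. Cache (old->new): [rat cherry]
Total: 3 hits, 7 misses, 5 evictions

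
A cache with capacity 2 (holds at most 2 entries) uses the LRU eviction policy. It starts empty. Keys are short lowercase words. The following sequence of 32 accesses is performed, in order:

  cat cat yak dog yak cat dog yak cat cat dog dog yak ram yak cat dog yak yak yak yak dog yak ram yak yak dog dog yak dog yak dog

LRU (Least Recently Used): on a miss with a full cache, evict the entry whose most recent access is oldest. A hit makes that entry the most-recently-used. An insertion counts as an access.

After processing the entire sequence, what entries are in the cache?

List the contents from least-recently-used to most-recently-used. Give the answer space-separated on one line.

LRU simulation (capacity=2):
  1. access cat: MISS. Cache (LRU->MRU): [cat]
  2. access cat: HIT. Cache (LRU->MRU): [cat]
  3. access yak: MISS. Cache (LRU->MRU): [cat yak]
  4. access dog: MISS, evict cat. Cache (LRU->MRU): [yak dog]
  5. access yak: HIT. Cache (LRU->MRU): [dog yak]
  6. access cat: MISS, evict dog. Cache (LRU->MRU): [yak cat]
  7. access dog: MISS, evict yak. Cache (LRU->MRU): [cat dog]
  8. access yak: MISS, evict cat. Cache (LRU->MRU): [dog yak]
  9. access cat: MISS, evict dog. Cache (LRU->MRU): [yak cat]
  10. access cat: HIT. Cache (LRU->MRU): [yak cat]
  11. access dog: MISS, evict yak. Cache (LRU->MRU): [cat dog]
  12. access dog: HIT. Cache (LRU->MRU): [cat dog]
  13. access yak: MISS, evict cat. Cache (LRU->MRU): [dog yak]
  14. access ram: MISS, evict dog. Cache (LRU->MRU): [yak ram]
  15. access yak: HIT. Cache (LRU->MRU): [ram yak]
  16. access cat: MISS, evict ram. Cache (LRU->MRU): [yak cat]
  17. access dog: MISS, evict yak. Cache (LRU->MRU): [cat dog]
  18. access yak: MISS, evict cat. Cache (LRU->MRU): [dog yak]
  19. access yak: HIT. Cache (LRU->MRU): [dog yak]
  20. access yak: HIT. Cache (LRU->MRU): [dog yak]
  21. access yak: HIT. Cache (LRU->MRU): [dog yak]
  22. access dog: HIT. Cache (LRU->MRU): [yak dog]
  23. access yak: HIT. Cache (LRU->MRU): [dog yak]
  24. access ram: MISS, evict dog. Cache (LRU->MRU): [yak ram]
  25. access yak: HIT. Cache (LRU->MRU): [ram yak]
  26. access yak: HIT. Cache (LRU->MRU): [ram yak]
  27. access dog: MISS, evict ram. Cache (LRU->MRU): [yak dog]
  28. access dog: HIT. Cache (LRU->MRU): [yak dog]
  29. access yak: HIT. Cache (LRU->MRU): [dog yak]
  30. access dog: HIT. Cache (LRU->MRU): [yak dog]
  31. access yak: HIT. Cache (LRU->MRU): [dog yak]
  32. access dog: HIT. Cache (LRU->MRU): [yak dog]
Total: 17 hits, 15 misses, 13 evictions

Answer: yak dog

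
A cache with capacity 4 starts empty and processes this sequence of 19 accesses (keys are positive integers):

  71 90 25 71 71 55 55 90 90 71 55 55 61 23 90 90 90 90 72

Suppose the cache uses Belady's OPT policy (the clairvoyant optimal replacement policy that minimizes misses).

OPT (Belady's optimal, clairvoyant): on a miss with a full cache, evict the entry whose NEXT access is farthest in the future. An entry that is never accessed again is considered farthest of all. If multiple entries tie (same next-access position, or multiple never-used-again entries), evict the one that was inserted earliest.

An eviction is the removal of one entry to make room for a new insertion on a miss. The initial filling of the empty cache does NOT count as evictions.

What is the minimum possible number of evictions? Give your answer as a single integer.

Answer: 3

Derivation:
OPT (Belady) simulation (capacity=4):
  1. access 71: MISS. Cache: [71]
  2. access 90: MISS. Cache: [71 90]
  3. access 25: MISS. Cache: [71 90 25]
  4. access 71: HIT. Next use of 71: step 5. Cache: [71 90 25]
  5. access 71: HIT. Next use of 71: step 10. Cache: [71 90 25]
  6. access 55: MISS. Cache: [71 90 25 55]
  7. access 55: HIT. Next use of 55: step 11. Cache: [71 90 25 55]
  8. access 90: HIT. Next use of 90: step 9. Cache: [71 90 25 55]
  9. access 90: HIT. Next use of 90: step 15. Cache: [71 90 25 55]
  10. access 71: HIT. Next use of 71: never. Cache: [71 90 25 55]
  11. access 55: HIT. Next use of 55: step 12. Cache: [71 90 25 55]
  12. access 55: HIT. Next use of 55: never. Cache: [71 90 25 55]
  13. access 61: MISS, evict 71 (next use: never). Cache: [90 25 55 61]
  14. access 23: MISS, evict 25 (next use: never). Cache: [90 55 61 23]
  15. access 90: HIT. Next use of 90: step 16. Cache: [90 55 61 23]
  16. access 90: HIT. Next use of 90: step 17. Cache: [90 55 61 23]
  17. access 90: HIT. Next use of 90: step 18. Cache: [90 55 61 23]
  18. access 90: HIT. Next use of 90: never. Cache: [90 55 61 23]
  19. access 72: MISS, evict 90 (next use: never). Cache: [55 61 23 72]
Total: 12 hits, 7 misses, 3 evictions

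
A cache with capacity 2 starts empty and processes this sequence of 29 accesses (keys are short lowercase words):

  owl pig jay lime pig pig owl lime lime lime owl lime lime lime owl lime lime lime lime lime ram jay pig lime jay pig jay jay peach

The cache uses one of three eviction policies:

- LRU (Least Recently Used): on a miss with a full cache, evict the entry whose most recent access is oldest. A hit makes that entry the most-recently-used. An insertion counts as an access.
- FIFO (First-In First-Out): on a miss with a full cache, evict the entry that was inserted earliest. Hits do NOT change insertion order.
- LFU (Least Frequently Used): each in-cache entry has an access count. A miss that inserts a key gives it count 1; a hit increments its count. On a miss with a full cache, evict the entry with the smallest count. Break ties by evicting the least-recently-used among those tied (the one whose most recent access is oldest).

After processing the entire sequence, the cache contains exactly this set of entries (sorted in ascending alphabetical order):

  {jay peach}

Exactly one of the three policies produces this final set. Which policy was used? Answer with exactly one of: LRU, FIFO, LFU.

Simulating under each policy and comparing final sets:
  LRU: final set = {jay peach} -> MATCHES target
  FIFO: final set = {peach pig} -> differs
  LFU: final set = {lime peach} -> differs
Only LRU produces the target set.

Answer: LRU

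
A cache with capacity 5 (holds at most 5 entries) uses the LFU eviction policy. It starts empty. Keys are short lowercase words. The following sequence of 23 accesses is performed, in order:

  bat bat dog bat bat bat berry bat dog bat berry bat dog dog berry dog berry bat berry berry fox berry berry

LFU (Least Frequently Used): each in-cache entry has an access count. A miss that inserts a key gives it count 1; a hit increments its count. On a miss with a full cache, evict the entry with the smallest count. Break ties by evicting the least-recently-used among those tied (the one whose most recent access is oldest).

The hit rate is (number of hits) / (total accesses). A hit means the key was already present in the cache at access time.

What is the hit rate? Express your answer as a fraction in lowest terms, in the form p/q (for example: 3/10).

Answer: 19/23

Derivation:
LFU simulation (capacity=5):
  1. access bat: MISS. Cache: [bat(c=1)]
  2. access bat: HIT, count now 2. Cache: [bat(c=2)]
  3. access dog: MISS. Cache: [dog(c=1) bat(c=2)]
  4. access bat: HIT, count now 3. Cache: [dog(c=1) bat(c=3)]
  5. access bat: HIT, count now 4. Cache: [dog(c=1) bat(c=4)]
  6. access bat: HIT, count now 5. Cache: [dog(c=1) bat(c=5)]
  7. access berry: MISS. Cache: [dog(c=1) berry(c=1) bat(c=5)]
  8. access bat: HIT, count now 6. Cache: [dog(c=1) berry(c=1) bat(c=6)]
  9. access dog: HIT, count now 2. Cache: [berry(c=1) dog(c=2) bat(c=6)]
  10. access bat: HIT, count now 7. Cache: [berry(c=1) dog(c=2) bat(c=7)]
  11. access berry: HIT, count now 2. Cache: [dog(c=2) berry(c=2) bat(c=7)]
  12. access bat: HIT, count now 8. Cache: [dog(c=2) berry(c=2) bat(c=8)]
  13. access dog: HIT, count now 3. Cache: [berry(c=2) dog(c=3) bat(c=8)]
  14. access dog: HIT, count now 4. Cache: [berry(c=2) dog(c=4) bat(c=8)]
  15. access berry: HIT, count now 3. Cache: [berry(c=3) dog(c=4) bat(c=8)]
  16. access dog: HIT, count now 5. Cache: [berry(c=3) dog(c=5) bat(c=8)]
  17. access berry: HIT, count now 4. Cache: [berry(c=4) dog(c=5) bat(c=8)]
  18. access bat: HIT, count now 9. Cache: [berry(c=4) dog(c=5) bat(c=9)]
  19. access berry: HIT, count now 5. Cache: [dog(c=5) berry(c=5) bat(c=9)]
  20. access berry: HIT, count now 6. Cache: [dog(c=5) berry(c=6) bat(c=9)]
  21. access fox: MISS. Cache: [fox(c=1) dog(c=5) berry(c=6) bat(c=9)]
  22. access berry: HIT, count now 7. Cache: [fox(c=1) dog(c=5) berry(c=7) bat(c=9)]
  23. access berry: HIT, count now 8. Cache: [fox(c=1) dog(c=5) berry(c=8) bat(c=9)]
Total: 19 hits, 4 misses, 0 evictions

Hit rate = 19/23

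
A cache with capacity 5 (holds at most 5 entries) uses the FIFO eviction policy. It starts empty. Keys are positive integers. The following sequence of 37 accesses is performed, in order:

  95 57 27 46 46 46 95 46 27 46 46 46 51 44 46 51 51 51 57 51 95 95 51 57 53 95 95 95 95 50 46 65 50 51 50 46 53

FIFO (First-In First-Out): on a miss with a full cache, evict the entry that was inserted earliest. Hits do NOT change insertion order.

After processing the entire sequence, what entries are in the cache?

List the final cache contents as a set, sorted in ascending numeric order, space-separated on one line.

FIFO simulation (capacity=5):
  1. access 95: MISS. Cache (old->new): [95]
  2. access 57: MISS. Cache (old->new): [95 57]
  3. access 27: MISS. Cache (old->new): [95 57 27]
  4. access 46: MISS. Cache (old->new): [95 57 27 46]
  5. access 46: HIT. Cache (old->new): [95 57 27 46]
  6. access 46: HIT. Cache (old->new): [95 57 27 46]
  7. access 95: HIT. Cache (old->new): [95 57 27 46]
  8. access 46: HIT. Cache (old->new): [95 57 27 46]
  9. access 27: HIT. Cache (old->new): [95 57 27 46]
  10. access 46: HIT. Cache (old->new): [95 57 27 46]
  11. access 46: HIT. Cache (old->new): [95 57 27 46]
  12. access 46: HIT. Cache (old->new): [95 57 27 46]
  13. access 51: MISS. Cache (old->new): [95 57 27 46 51]
  14. access 44: MISS, evict 95. Cache (old->new): [57 27 46 51 44]
  15. access 46: HIT. Cache (old->new): [57 27 46 51 44]
  16. access 51: HIT. Cache (old->new): [57 27 46 51 44]
  17. access 51: HIT. Cache (old->new): [57 27 46 51 44]
  18. access 51: HIT. Cache (old->new): [57 27 46 51 44]
  19. access 57: HIT. Cache (old->new): [57 27 46 51 44]
  20. access 51: HIT. Cache (old->new): [57 27 46 51 44]
  21. access 95: MISS, evict 57. Cache (old->new): [27 46 51 44 95]
  22. access 95: HIT. Cache (old->new): [27 46 51 44 95]
  23. access 51: HIT. Cache (old->new): [27 46 51 44 95]
  24. access 57: MISS, evict 27. Cache (old->new): [46 51 44 95 57]
  25. access 53: MISS, evict 46. Cache (old->new): [51 44 95 57 53]
  26. access 95: HIT. Cache (old->new): [51 44 95 57 53]
  27. access 95: HIT. Cache (old->new): [51 44 95 57 53]
  28. access 95: HIT. Cache (old->new): [51 44 95 57 53]
  29. access 95: HIT. Cache (old->new): [51 44 95 57 53]
  30. access 50: MISS, evict 51. Cache (old->new): [44 95 57 53 50]
  31. access 46: MISS, evict 44. Cache (old->new): [95 57 53 50 46]
  32. access 65: MISS, evict 95. Cache (old->new): [57 53 50 46 65]
  33. access 50: HIT. Cache (old->new): [57 53 50 46 65]
  34. access 51: MISS, evict 57. Cache (old->new): [53 50 46 65 51]
  35. access 50: HIT. Cache (old->new): [53 50 46 65 51]
  36. access 46: HIT. Cache (old->new): [53 50 46 65 51]
  37. access 53: HIT. Cache (old->new): [53 50 46 65 51]
Total: 24 hits, 13 misses, 8 evictions

Answer: 46 50 51 53 65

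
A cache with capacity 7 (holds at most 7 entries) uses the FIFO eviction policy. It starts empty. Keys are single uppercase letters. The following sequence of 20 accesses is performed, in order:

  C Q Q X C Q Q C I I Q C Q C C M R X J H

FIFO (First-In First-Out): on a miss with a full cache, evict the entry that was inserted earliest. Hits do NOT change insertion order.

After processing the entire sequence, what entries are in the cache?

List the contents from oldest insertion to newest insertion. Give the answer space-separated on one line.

Answer: Q X I M R J H

Derivation:
FIFO simulation (capacity=7):
  1. access C: MISS. Cache (old->new): [C]
  2. access Q: MISS. Cache (old->new): [C Q]
  3. access Q: HIT. Cache (old->new): [C Q]
  4. access X: MISS. Cache (old->new): [C Q X]
  5. access C: HIT. Cache (old->new): [C Q X]
  6. access Q: HIT. Cache (old->new): [C Q X]
  7. access Q: HIT. Cache (old->new): [C Q X]
  8. access C: HIT. Cache (old->new): [C Q X]
  9. access I: MISS. Cache (old->new): [C Q X I]
  10. access I: HIT. Cache (old->new): [C Q X I]
  11. access Q: HIT. Cache (old->new): [C Q X I]
  12. access C: HIT. Cache (old->new): [C Q X I]
  13. access Q: HIT. Cache (old->new): [C Q X I]
  14. access C: HIT. Cache (old->new): [C Q X I]
  15. access C: HIT. Cache (old->new): [C Q X I]
  16. access M: MISS. Cache (old->new): [C Q X I M]
  17. access R: MISS. Cache (old->new): [C Q X I M R]
  18. access X: HIT. Cache (old->new): [C Q X I M R]
  19. access J: MISS. Cache (old->new): [C Q X I M R J]
  20. access H: MISS, evict C. Cache (old->new): [Q X I M R J H]
Total: 12 hits, 8 misses, 1 evictions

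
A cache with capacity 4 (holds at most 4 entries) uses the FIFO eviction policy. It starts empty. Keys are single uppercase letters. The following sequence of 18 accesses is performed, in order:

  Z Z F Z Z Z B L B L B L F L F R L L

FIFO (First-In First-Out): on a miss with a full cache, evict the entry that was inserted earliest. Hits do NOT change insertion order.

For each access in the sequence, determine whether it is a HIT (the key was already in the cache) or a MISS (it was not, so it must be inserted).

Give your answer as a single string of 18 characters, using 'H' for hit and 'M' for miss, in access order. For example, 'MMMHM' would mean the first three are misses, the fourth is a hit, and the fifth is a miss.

FIFO simulation (capacity=4):
  1. access Z: MISS. Cache (old->new): [Z]
  2. access Z: HIT. Cache (old->new): [Z]
  3. access F: MISS. Cache (old->new): [Z F]
  4. access Z: HIT. Cache (old->new): [Z F]
  5. access Z: HIT. Cache (old->new): [Z F]
  6. access Z: HIT. Cache (old->new): [Z F]
  7. access B: MISS. Cache (old->new): [Z F B]
  8. access L: MISS. Cache (old->new): [Z F B L]
  9. access B: HIT. Cache (old->new): [Z F B L]
  10. access L: HIT. Cache (old->new): [Z F B L]
  11. access B: HIT. Cache (old->new): [Z F B L]
  12. access L: HIT. Cache (old->new): [Z F B L]
  13. access F: HIT. Cache (old->new): [Z F B L]
  14. access L: HIT. Cache (old->new): [Z F B L]
  15. access F: HIT. Cache (old->new): [Z F B L]
  16. access R: MISS, evict Z. Cache (old->new): [F B L R]
  17. access L: HIT. Cache (old->new): [F B L R]
  18. access L: HIT. Cache (old->new): [F B L R]
Total: 13 hits, 5 misses, 1 evictions

Answer: MHMHHHMMHHHHHHHMHH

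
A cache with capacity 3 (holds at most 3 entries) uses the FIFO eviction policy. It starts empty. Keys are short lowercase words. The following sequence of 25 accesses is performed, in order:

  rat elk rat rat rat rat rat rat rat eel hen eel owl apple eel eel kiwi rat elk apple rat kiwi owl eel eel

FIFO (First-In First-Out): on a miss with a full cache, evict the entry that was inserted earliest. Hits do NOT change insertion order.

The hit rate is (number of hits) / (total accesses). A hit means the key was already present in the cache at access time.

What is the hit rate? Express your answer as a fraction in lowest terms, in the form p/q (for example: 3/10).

FIFO simulation (capacity=3):
  1. access rat: MISS. Cache (old->new): [rat]
  2. access elk: MISS. Cache (old->new): [rat elk]
  3. access rat: HIT. Cache (old->new): [rat elk]
  4. access rat: HIT. Cache (old->new): [rat elk]
  5. access rat: HIT. Cache (old->new): [rat elk]
  6. access rat: HIT. Cache (old->new): [rat elk]
  7. access rat: HIT. Cache (old->new): [rat elk]
  8. access rat: HIT. Cache (old->new): [rat elk]
  9. access rat: HIT. Cache (old->new): [rat elk]
  10. access eel: MISS. Cache (old->new): [rat elk eel]
  11. access hen: MISS, evict rat. Cache (old->new): [elk eel hen]
  12. access eel: HIT. Cache (old->new): [elk eel hen]
  13. access owl: MISS, evict elk. Cache (old->new): [eel hen owl]
  14. access apple: MISS, evict eel. Cache (old->new): [hen owl apple]
  15. access eel: MISS, evict hen. Cache (old->new): [owl apple eel]
  16. access eel: HIT. Cache (old->new): [owl apple eel]
  17. access kiwi: MISS, evict owl. Cache (old->new): [apple eel kiwi]
  18. access rat: MISS, evict apple. Cache (old->new): [eel kiwi rat]
  19. access elk: MISS, evict eel. Cache (old->new): [kiwi rat elk]
  20. access apple: MISS, evict kiwi. Cache (old->new): [rat elk apple]
  21. access rat: HIT. Cache (old->new): [rat elk apple]
  22. access kiwi: MISS, evict rat. Cache (old->new): [elk apple kiwi]
  23. access owl: MISS, evict elk. Cache (old->new): [apple kiwi owl]
  24. access eel: MISS, evict apple. Cache (old->new): [kiwi owl eel]
  25. access eel: HIT. Cache (old->new): [kiwi owl eel]
Total: 11 hits, 14 misses, 11 evictions

Hit rate = 11/25

Answer: 11/25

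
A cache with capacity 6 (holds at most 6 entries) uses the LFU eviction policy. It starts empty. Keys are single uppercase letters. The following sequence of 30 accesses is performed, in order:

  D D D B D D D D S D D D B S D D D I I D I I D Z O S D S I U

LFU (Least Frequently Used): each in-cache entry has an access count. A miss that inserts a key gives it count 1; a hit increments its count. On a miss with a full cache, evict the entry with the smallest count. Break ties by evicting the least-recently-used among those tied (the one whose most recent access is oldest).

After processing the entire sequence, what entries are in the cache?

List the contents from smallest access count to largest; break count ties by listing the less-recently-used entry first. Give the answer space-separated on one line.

LFU simulation (capacity=6):
  1. access D: MISS. Cache: [D(c=1)]
  2. access D: HIT, count now 2. Cache: [D(c=2)]
  3. access D: HIT, count now 3. Cache: [D(c=3)]
  4. access B: MISS. Cache: [B(c=1) D(c=3)]
  5. access D: HIT, count now 4. Cache: [B(c=1) D(c=4)]
  6. access D: HIT, count now 5. Cache: [B(c=1) D(c=5)]
  7. access D: HIT, count now 6. Cache: [B(c=1) D(c=6)]
  8. access D: HIT, count now 7. Cache: [B(c=1) D(c=7)]
  9. access S: MISS. Cache: [B(c=1) S(c=1) D(c=7)]
  10. access D: HIT, count now 8. Cache: [B(c=1) S(c=1) D(c=8)]
  11. access D: HIT, count now 9. Cache: [B(c=1) S(c=1) D(c=9)]
  12. access D: HIT, count now 10. Cache: [B(c=1) S(c=1) D(c=10)]
  13. access B: HIT, count now 2. Cache: [S(c=1) B(c=2) D(c=10)]
  14. access S: HIT, count now 2. Cache: [B(c=2) S(c=2) D(c=10)]
  15. access D: HIT, count now 11. Cache: [B(c=2) S(c=2) D(c=11)]
  16. access D: HIT, count now 12. Cache: [B(c=2) S(c=2) D(c=12)]
  17. access D: HIT, count now 13. Cache: [B(c=2) S(c=2) D(c=13)]
  18. access I: MISS. Cache: [I(c=1) B(c=2) S(c=2) D(c=13)]
  19. access I: HIT, count now 2. Cache: [B(c=2) S(c=2) I(c=2) D(c=13)]
  20. access D: HIT, count now 14. Cache: [B(c=2) S(c=2) I(c=2) D(c=14)]
  21. access I: HIT, count now 3. Cache: [B(c=2) S(c=2) I(c=3) D(c=14)]
  22. access I: HIT, count now 4. Cache: [B(c=2) S(c=2) I(c=4) D(c=14)]
  23. access D: HIT, count now 15. Cache: [B(c=2) S(c=2) I(c=4) D(c=15)]
  24. access Z: MISS. Cache: [Z(c=1) B(c=2) S(c=2) I(c=4) D(c=15)]
  25. access O: MISS. Cache: [Z(c=1) O(c=1) B(c=2) S(c=2) I(c=4) D(c=15)]
  26. access S: HIT, count now 3. Cache: [Z(c=1) O(c=1) B(c=2) S(c=3) I(c=4) D(c=15)]
  27. access D: HIT, count now 16. Cache: [Z(c=1) O(c=1) B(c=2) S(c=3) I(c=4) D(c=16)]
  28. access S: HIT, count now 4. Cache: [Z(c=1) O(c=1) B(c=2) I(c=4) S(c=4) D(c=16)]
  29. access I: HIT, count now 5. Cache: [Z(c=1) O(c=1) B(c=2) S(c=4) I(c=5) D(c=16)]
  30. access U: MISS, evict Z(c=1). Cache: [O(c=1) U(c=1) B(c=2) S(c=4) I(c=5) D(c=16)]
Total: 23 hits, 7 misses, 1 evictions

Answer: O U B S I D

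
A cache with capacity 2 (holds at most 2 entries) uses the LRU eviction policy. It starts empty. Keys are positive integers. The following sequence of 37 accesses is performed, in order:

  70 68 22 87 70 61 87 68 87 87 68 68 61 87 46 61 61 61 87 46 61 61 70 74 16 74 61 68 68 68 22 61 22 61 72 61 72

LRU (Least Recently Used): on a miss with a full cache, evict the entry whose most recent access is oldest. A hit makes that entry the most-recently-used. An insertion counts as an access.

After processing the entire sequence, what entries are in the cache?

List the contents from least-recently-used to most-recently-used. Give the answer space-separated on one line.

LRU simulation (capacity=2):
  1. access 70: MISS. Cache (LRU->MRU): [70]
  2. access 68: MISS. Cache (LRU->MRU): [70 68]
  3. access 22: MISS, evict 70. Cache (LRU->MRU): [68 22]
  4. access 87: MISS, evict 68. Cache (LRU->MRU): [22 87]
  5. access 70: MISS, evict 22. Cache (LRU->MRU): [87 70]
  6. access 61: MISS, evict 87. Cache (LRU->MRU): [70 61]
  7. access 87: MISS, evict 70. Cache (LRU->MRU): [61 87]
  8. access 68: MISS, evict 61. Cache (LRU->MRU): [87 68]
  9. access 87: HIT. Cache (LRU->MRU): [68 87]
  10. access 87: HIT. Cache (LRU->MRU): [68 87]
  11. access 68: HIT. Cache (LRU->MRU): [87 68]
  12. access 68: HIT. Cache (LRU->MRU): [87 68]
  13. access 61: MISS, evict 87. Cache (LRU->MRU): [68 61]
  14. access 87: MISS, evict 68. Cache (LRU->MRU): [61 87]
  15. access 46: MISS, evict 61. Cache (LRU->MRU): [87 46]
  16. access 61: MISS, evict 87. Cache (LRU->MRU): [46 61]
  17. access 61: HIT. Cache (LRU->MRU): [46 61]
  18. access 61: HIT. Cache (LRU->MRU): [46 61]
  19. access 87: MISS, evict 46. Cache (LRU->MRU): [61 87]
  20. access 46: MISS, evict 61. Cache (LRU->MRU): [87 46]
  21. access 61: MISS, evict 87. Cache (LRU->MRU): [46 61]
  22. access 61: HIT. Cache (LRU->MRU): [46 61]
  23. access 70: MISS, evict 46. Cache (LRU->MRU): [61 70]
  24. access 74: MISS, evict 61. Cache (LRU->MRU): [70 74]
  25. access 16: MISS, evict 70. Cache (LRU->MRU): [74 16]
  26. access 74: HIT. Cache (LRU->MRU): [16 74]
  27. access 61: MISS, evict 16. Cache (LRU->MRU): [74 61]
  28. access 68: MISS, evict 74. Cache (LRU->MRU): [61 68]
  29. access 68: HIT. Cache (LRU->MRU): [61 68]
  30. access 68: HIT. Cache (LRU->MRU): [61 68]
  31. access 22: MISS, evict 61. Cache (LRU->MRU): [68 22]
  32. access 61: MISS, evict 68. Cache (LRU->MRU): [22 61]
  33. access 22: HIT. Cache (LRU->MRU): [61 22]
  34. access 61: HIT. Cache (LRU->MRU): [22 61]
  35. access 72: MISS, evict 22. Cache (LRU->MRU): [61 72]
  36. access 61: HIT. Cache (LRU->MRU): [72 61]
  37. access 72: HIT. Cache (LRU->MRU): [61 72]
Total: 14 hits, 23 misses, 21 evictions

Answer: 61 72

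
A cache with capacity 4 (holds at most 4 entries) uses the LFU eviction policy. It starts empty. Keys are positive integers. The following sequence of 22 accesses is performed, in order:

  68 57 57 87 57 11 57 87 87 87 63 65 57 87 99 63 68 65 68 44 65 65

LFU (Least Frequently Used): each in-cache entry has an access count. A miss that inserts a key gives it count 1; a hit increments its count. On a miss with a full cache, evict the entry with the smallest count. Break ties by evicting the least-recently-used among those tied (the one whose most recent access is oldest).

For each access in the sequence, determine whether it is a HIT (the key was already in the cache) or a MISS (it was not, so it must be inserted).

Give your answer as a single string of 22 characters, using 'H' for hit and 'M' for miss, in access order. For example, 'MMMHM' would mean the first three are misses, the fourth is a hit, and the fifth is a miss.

LFU simulation (capacity=4):
  1. access 68: MISS. Cache: [68(c=1)]
  2. access 57: MISS. Cache: [68(c=1) 57(c=1)]
  3. access 57: HIT, count now 2. Cache: [68(c=1) 57(c=2)]
  4. access 87: MISS. Cache: [68(c=1) 87(c=1) 57(c=2)]
  5. access 57: HIT, count now 3. Cache: [68(c=1) 87(c=1) 57(c=3)]
  6. access 11: MISS. Cache: [68(c=1) 87(c=1) 11(c=1) 57(c=3)]
  7. access 57: HIT, count now 4. Cache: [68(c=1) 87(c=1) 11(c=1) 57(c=4)]
  8. access 87: HIT, count now 2. Cache: [68(c=1) 11(c=1) 87(c=2) 57(c=4)]
  9. access 87: HIT, count now 3. Cache: [68(c=1) 11(c=1) 87(c=3) 57(c=4)]
  10. access 87: HIT, count now 4. Cache: [68(c=1) 11(c=1) 57(c=4) 87(c=4)]
  11. access 63: MISS, evict 68(c=1). Cache: [11(c=1) 63(c=1) 57(c=4) 87(c=4)]
  12. access 65: MISS, evict 11(c=1). Cache: [63(c=1) 65(c=1) 57(c=4) 87(c=4)]
  13. access 57: HIT, count now 5. Cache: [63(c=1) 65(c=1) 87(c=4) 57(c=5)]
  14. access 87: HIT, count now 5. Cache: [63(c=1) 65(c=1) 57(c=5) 87(c=5)]
  15. access 99: MISS, evict 63(c=1). Cache: [65(c=1) 99(c=1) 57(c=5) 87(c=5)]
  16. access 63: MISS, evict 65(c=1). Cache: [99(c=1) 63(c=1) 57(c=5) 87(c=5)]
  17. access 68: MISS, evict 99(c=1). Cache: [63(c=1) 68(c=1) 57(c=5) 87(c=5)]
  18. access 65: MISS, evict 63(c=1). Cache: [68(c=1) 65(c=1) 57(c=5) 87(c=5)]
  19. access 68: HIT, count now 2. Cache: [65(c=1) 68(c=2) 57(c=5) 87(c=5)]
  20. access 44: MISS, evict 65(c=1). Cache: [44(c=1) 68(c=2) 57(c=5) 87(c=5)]
  21. access 65: MISS, evict 44(c=1). Cache: [65(c=1) 68(c=2) 57(c=5) 87(c=5)]
  22. access 65: HIT, count now 2. Cache: [68(c=2) 65(c=2) 57(c=5) 87(c=5)]
Total: 10 hits, 12 misses, 8 evictions

Answer: MMHMHMHHHHMMHHMMMMHMMH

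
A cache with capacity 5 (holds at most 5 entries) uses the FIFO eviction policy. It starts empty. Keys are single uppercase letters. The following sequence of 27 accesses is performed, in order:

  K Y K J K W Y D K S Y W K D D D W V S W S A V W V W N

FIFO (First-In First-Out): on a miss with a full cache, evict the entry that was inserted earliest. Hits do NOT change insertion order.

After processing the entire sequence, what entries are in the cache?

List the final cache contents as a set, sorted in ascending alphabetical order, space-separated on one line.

Answer: A K N V W

Derivation:
FIFO simulation (capacity=5):
  1. access K: MISS. Cache (old->new): [K]
  2. access Y: MISS. Cache (old->new): [K Y]
  3. access K: HIT. Cache (old->new): [K Y]
  4. access J: MISS. Cache (old->new): [K Y J]
  5. access K: HIT. Cache (old->new): [K Y J]
  6. access W: MISS. Cache (old->new): [K Y J W]
  7. access Y: HIT. Cache (old->new): [K Y J W]
  8. access D: MISS. Cache (old->new): [K Y J W D]
  9. access K: HIT. Cache (old->new): [K Y J W D]
  10. access S: MISS, evict K. Cache (old->new): [Y J W D S]
  11. access Y: HIT. Cache (old->new): [Y J W D S]
  12. access W: HIT. Cache (old->new): [Y J W D S]
  13. access K: MISS, evict Y. Cache (old->new): [J W D S K]
  14. access D: HIT. Cache (old->new): [J W D S K]
  15. access D: HIT. Cache (old->new): [J W D S K]
  16. access D: HIT. Cache (old->new): [J W D S K]
  17. access W: HIT. Cache (old->new): [J W D S K]
  18. access V: MISS, evict J. Cache (old->new): [W D S K V]
  19. access S: HIT. Cache (old->new): [W D S K V]
  20. access W: HIT. Cache (old->new): [W D S K V]
  21. access S: HIT. Cache (old->new): [W D S K V]
  22. access A: MISS, evict W. Cache (old->new): [D S K V A]
  23. access V: HIT. Cache (old->new): [D S K V A]
  24. access W: MISS, evict D. Cache (old->new): [S K V A W]
  25. access V: HIT. Cache (old->new): [S K V A W]
  26. access W: HIT. Cache (old->new): [S K V A W]
  27. access N: MISS, evict S. Cache (old->new): [K V A W N]
Total: 16 hits, 11 misses, 6 evictions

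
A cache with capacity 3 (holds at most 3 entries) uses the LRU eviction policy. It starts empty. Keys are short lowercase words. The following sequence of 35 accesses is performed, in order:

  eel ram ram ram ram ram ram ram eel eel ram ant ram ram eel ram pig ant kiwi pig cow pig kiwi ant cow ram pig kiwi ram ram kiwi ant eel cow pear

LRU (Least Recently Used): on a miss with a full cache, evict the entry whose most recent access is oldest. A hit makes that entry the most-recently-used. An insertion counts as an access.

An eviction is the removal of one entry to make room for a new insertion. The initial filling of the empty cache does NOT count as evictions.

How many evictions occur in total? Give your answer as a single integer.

Answer: 13

Derivation:
LRU simulation (capacity=3):
  1. access eel: MISS. Cache (LRU->MRU): [eel]
  2. access ram: MISS. Cache (LRU->MRU): [eel ram]
  3. access ram: HIT. Cache (LRU->MRU): [eel ram]
  4. access ram: HIT. Cache (LRU->MRU): [eel ram]
  5. access ram: HIT. Cache (LRU->MRU): [eel ram]
  6. access ram: HIT. Cache (LRU->MRU): [eel ram]
  7. access ram: HIT. Cache (LRU->MRU): [eel ram]
  8. access ram: HIT. Cache (LRU->MRU): [eel ram]
  9. access eel: HIT. Cache (LRU->MRU): [ram eel]
  10. access eel: HIT. Cache (LRU->MRU): [ram eel]
  11. access ram: HIT. Cache (LRU->MRU): [eel ram]
  12. access ant: MISS. Cache (LRU->MRU): [eel ram ant]
  13. access ram: HIT. Cache (LRU->MRU): [eel ant ram]
  14. access ram: HIT. Cache (LRU->MRU): [eel ant ram]
  15. access eel: HIT. Cache (LRU->MRU): [ant ram eel]
  16. access ram: HIT. Cache (LRU->MRU): [ant eel ram]
  17. access pig: MISS, evict ant. Cache (LRU->MRU): [eel ram pig]
  18. access ant: MISS, evict eel. Cache (LRU->MRU): [ram pig ant]
  19. access kiwi: MISS, evict ram. Cache (LRU->MRU): [pig ant kiwi]
  20. access pig: HIT. Cache (LRU->MRU): [ant kiwi pig]
  21. access cow: MISS, evict ant. Cache (LRU->MRU): [kiwi pig cow]
  22. access pig: HIT. Cache (LRU->MRU): [kiwi cow pig]
  23. access kiwi: HIT. Cache (LRU->MRU): [cow pig kiwi]
  24. access ant: MISS, evict cow. Cache (LRU->MRU): [pig kiwi ant]
  25. access cow: MISS, evict pig. Cache (LRU->MRU): [kiwi ant cow]
  26. access ram: MISS, evict kiwi. Cache (LRU->MRU): [ant cow ram]
  27. access pig: MISS, evict ant. Cache (LRU->MRU): [cow ram pig]
  28. access kiwi: MISS, evict cow. Cache (LRU->MRU): [ram pig kiwi]
  29. access ram: HIT. Cache (LRU->MRU): [pig kiwi ram]
  30. access ram: HIT. Cache (LRU->MRU): [pig kiwi ram]
  31. access kiwi: HIT. Cache (LRU->MRU): [pig ram kiwi]
  32. access ant: MISS, evict pig. Cache (LRU->MRU): [ram kiwi ant]
  33. access eel: MISS, evict ram. Cache (LRU->MRU): [kiwi ant eel]
  34. access cow: MISS, evict kiwi. Cache (LRU->MRU): [ant eel cow]
  35. access pear: MISS, evict ant. Cache (LRU->MRU): [eel cow pear]
Total: 19 hits, 16 misses, 13 evictions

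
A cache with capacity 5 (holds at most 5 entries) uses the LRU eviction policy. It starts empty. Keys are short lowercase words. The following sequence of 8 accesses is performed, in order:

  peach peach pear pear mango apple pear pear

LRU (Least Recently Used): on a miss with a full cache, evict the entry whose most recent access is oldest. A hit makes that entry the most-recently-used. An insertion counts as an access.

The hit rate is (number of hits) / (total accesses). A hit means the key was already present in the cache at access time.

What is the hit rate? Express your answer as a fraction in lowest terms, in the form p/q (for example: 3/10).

Answer: 1/2

Derivation:
LRU simulation (capacity=5):
  1. access peach: MISS. Cache (LRU->MRU): [peach]
  2. access peach: HIT. Cache (LRU->MRU): [peach]
  3. access pear: MISS. Cache (LRU->MRU): [peach pear]
  4. access pear: HIT. Cache (LRU->MRU): [peach pear]
  5. access mango: MISS. Cache (LRU->MRU): [peach pear mango]
  6. access apple: MISS. Cache (LRU->MRU): [peach pear mango apple]
  7. access pear: HIT. Cache (LRU->MRU): [peach mango apple pear]
  8. access pear: HIT. Cache (LRU->MRU): [peach mango apple pear]
Total: 4 hits, 4 misses, 0 evictions

Hit rate = 4/8 = 1/2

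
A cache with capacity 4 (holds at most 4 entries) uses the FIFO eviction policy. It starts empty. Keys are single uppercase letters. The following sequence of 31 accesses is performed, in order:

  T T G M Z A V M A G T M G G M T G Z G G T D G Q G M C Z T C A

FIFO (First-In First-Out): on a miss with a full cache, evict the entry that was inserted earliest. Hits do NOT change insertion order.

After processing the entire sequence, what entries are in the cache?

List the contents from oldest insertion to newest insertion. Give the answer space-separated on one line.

Answer: C Z T A

Derivation:
FIFO simulation (capacity=4):
  1. access T: MISS. Cache (old->new): [T]
  2. access T: HIT. Cache (old->new): [T]
  3. access G: MISS. Cache (old->new): [T G]
  4. access M: MISS. Cache (old->new): [T G M]
  5. access Z: MISS. Cache (old->new): [T G M Z]
  6. access A: MISS, evict T. Cache (old->new): [G M Z A]
  7. access V: MISS, evict G. Cache (old->new): [M Z A V]
  8. access M: HIT. Cache (old->new): [M Z A V]
  9. access A: HIT. Cache (old->new): [M Z A V]
  10. access G: MISS, evict M. Cache (old->new): [Z A V G]
  11. access T: MISS, evict Z. Cache (old->new): [A V G T]
  12. access M: MISS, evict A. Cache (old->new): [V G T M]
  13. access G: HIT. Cache (old->new): [V G T M]
  14. access G: HIT. Cache (old->new): [V G T M]
  15. access M: HIT. Cache (old->new): [V G T M]
  16. access T: HIT. Cache (old->new): [V G T M]
  17. access G: HIT. Cache (old->new): [V G T M]
  18. access Z: MISS, evict V. Cache (old->new): [G T M Z]
  19. access G: HIT. Cache (old->new): [G T M Z]
  20. access G: HIT. Cache (old->new): [G T M Z]
  21. access T: HIT. Cache (old->new): [G T M Z]
  22. access D: MISS, evict G. Cache (old->new): [T M Z D]
  23. access G: MISS, evict T. Cache (old->new): [M Z D G]
  24. access Q: MISS, evict M. Cache (old->new): [Z D G Q]
  25. access G: HIT. Cache (old->new): [Z D G Q]
  26. access M: MISS, evict Z. Cache (old->new): [D G Q M]
  27. access C: MISS, evict D. Cache (old->new): [G Q M C]
  28. access Z: MISS, evict G. Cache (old->new): [Q M C Z]
  29. access T: MISS, evict Q. Cache (old->new): [M C Z T]
  30. access C: HIT. Cache (old->new): [M C Z T]
  31. access A: MISS, evict M. Cache (old->new): [C Z T A]
Total: 13 hits, 18 misses, 14 evictions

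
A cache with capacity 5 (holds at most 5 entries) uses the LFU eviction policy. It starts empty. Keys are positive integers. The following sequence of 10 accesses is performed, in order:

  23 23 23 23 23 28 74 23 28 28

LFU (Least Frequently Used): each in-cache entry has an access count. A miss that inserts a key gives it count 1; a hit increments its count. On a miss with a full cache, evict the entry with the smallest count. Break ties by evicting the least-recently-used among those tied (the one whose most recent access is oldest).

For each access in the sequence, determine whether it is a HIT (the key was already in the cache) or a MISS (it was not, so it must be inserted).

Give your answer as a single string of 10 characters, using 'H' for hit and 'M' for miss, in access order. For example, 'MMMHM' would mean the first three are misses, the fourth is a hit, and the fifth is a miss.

Answer: MHHHHMMHHH

Derivation:
LFU simulation (capacity=5):
  1. access 23: MISS. Cache: [23(c=1)]
  2. access 23: HIT, count now 2. Cache: [23(c=2)]
  3. access 23: HIT, count now 3. Cache: [23(c=3)]
  4. access 23: HIT, count now 4. Cache: [23(c=4)]
  5. access 23: HIT, count now 5. Cache: [23(c=5)]
  6. access 28: MISS. Cache: [28(c=1) 23(c=5)]
  7. access 74: MISS. Cache: [28(c=1) 74(c=1) 23(c=5)]
  8. access 23: HIT, count now 6. Cache: [28(c=1) 74(c=1) 23(c=6)]
  9. access 28: HIT, count now 2. Cache: [74(c=1) 28(c=2) 23(c=6)]
  10. access 28: HIT, count now 3. Cache: [74(c=1) 28(c=3) 23(c=6)]
Total: 7 hits, 3 misses, 0 evictions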